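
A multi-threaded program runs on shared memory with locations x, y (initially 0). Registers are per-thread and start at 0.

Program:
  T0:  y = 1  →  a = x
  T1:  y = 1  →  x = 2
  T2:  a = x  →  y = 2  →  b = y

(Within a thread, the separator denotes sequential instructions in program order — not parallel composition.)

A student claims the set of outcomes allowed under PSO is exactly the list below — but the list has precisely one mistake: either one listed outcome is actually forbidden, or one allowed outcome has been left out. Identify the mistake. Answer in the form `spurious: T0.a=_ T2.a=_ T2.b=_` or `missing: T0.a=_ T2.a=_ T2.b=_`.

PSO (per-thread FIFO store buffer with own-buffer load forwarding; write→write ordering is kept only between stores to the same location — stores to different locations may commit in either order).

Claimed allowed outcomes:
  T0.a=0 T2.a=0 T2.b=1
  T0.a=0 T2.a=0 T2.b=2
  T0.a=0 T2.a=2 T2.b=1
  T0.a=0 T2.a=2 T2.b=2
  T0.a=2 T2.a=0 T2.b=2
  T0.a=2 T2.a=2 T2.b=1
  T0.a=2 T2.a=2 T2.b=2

missing: T0.a=2 T2.a=0 T2.b=1

outcome vector order: (T0.a,T2.a,T2.b)
[PSO] allowed = {(0,0,1) (0,0,2) (0,2,1) (0,2,2) (2,0,1) (2,0,2) (2,2,1) (2,2,2)}
PSO∖claimed = {(2,0,1)}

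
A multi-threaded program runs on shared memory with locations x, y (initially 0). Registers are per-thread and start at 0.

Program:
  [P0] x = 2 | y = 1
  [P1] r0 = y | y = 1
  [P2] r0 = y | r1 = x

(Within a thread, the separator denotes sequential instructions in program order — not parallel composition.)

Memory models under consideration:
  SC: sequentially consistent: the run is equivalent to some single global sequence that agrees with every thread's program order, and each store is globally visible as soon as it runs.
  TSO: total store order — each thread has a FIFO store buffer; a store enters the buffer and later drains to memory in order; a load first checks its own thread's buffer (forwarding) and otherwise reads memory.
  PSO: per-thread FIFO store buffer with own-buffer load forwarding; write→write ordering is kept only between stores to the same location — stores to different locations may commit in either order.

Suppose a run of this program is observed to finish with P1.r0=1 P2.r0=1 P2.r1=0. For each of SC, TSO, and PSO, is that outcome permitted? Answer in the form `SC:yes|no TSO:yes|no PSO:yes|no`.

SC:no TSO:no PSO:yes

outcome vector order: (P1.r0,P2.r0,P2.r1)
[SC] allowed = {000 002 010 012 100 102 112}
[TSO] allowed = {000 002 010 012 100 102 112}
[PSO] allowed = {000 002 010 012 100 102 110 112}
target 110 ∈ {PSO}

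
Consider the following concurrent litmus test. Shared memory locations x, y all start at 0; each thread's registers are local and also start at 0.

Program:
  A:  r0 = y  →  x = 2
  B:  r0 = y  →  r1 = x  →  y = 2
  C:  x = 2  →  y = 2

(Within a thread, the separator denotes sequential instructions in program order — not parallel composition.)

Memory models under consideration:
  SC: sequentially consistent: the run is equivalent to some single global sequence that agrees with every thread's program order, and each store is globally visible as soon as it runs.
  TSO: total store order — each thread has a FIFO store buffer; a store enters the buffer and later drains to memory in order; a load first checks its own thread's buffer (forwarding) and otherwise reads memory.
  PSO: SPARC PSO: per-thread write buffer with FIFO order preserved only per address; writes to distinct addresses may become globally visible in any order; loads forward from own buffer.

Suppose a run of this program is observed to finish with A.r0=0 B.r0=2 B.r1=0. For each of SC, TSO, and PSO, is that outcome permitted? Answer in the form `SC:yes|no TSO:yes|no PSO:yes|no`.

outcome vector order: (A.r0,B.r0,B.r1)
[SC] allowed = {0/0/0, 0/0/2, 0/2/2, 2/0/0, 2/0/2, 2/2/2}
[TSO] allowed = {0/0/0, 0/0/2, 0/2/2, 2/0/0, 2/0/2, 2/2/2}
[PSO] allowed = {0/0/0, 0/0/2, 0/2/0, 0/2/2, 2/0/0, 2/0/2, 2/2/0, 2/2/2}
target 0/2/0 ∈ {PSO}

SC:no TSO:no PSO:yes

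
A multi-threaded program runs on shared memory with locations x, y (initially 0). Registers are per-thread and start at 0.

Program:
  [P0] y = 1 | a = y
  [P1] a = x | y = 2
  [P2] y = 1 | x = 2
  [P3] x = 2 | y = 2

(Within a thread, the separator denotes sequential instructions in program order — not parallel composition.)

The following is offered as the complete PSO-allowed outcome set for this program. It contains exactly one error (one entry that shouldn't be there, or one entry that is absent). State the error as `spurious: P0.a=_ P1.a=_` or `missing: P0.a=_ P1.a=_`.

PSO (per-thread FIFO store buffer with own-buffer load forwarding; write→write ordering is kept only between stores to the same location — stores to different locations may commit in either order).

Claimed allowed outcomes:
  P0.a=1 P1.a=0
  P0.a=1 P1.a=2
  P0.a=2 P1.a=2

missing: P0.a=2 P1.a=0

outcome vector order: (P0.a,P1.a)
PSO: 4 outcomes — {(1,0); (1,2); (2,0); (2,2)}
PSO∖claimed = {(2,0)}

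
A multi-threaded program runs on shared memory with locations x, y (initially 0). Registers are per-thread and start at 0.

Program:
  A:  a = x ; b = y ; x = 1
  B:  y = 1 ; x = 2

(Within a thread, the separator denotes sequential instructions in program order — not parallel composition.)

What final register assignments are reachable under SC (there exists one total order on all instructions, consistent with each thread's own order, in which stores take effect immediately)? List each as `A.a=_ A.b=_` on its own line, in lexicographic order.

outcome vector order: (A.a,A.b)
|SC outcomes| = 3

A.a=0 A.b=0
A.a=0 A.b=1
A.a=2 A.b=1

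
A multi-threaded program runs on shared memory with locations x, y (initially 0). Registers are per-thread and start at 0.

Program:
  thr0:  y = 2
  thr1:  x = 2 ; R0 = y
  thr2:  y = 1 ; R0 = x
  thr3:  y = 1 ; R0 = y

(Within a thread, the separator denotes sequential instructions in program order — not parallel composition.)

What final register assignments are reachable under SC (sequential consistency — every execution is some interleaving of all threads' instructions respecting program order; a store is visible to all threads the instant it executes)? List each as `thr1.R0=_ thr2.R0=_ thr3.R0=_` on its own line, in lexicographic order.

thr1.R0=0 thr2.R0=2 thr3.R0=1
thr1.R0=0 thr2.R0=2 thr3.R0=2
thr1.R0=1 thr2.R0=0 thr3.R0=1
thr1.R0=1 thr2.R0=0 thr3.R0=2
thr1.R0=1 thr2.R0=2 thr3.R0=1
thr1.R0=1 thr2.R0=2 thr3.R0=2
thr1.R0=2 thr2.R0=0 thr3.R0=1
thr1.R0=2 thr2.R0=0 thr3.R0=2
thr1.R0=2 thr2.R0=2 thr3.R0=1
thr1.R0=2 thr2.R0=2 thr3.R0=2

outcome vector order: (thr1.R0,thr2.R0,thr3.R0)
|SC outcomes| = 10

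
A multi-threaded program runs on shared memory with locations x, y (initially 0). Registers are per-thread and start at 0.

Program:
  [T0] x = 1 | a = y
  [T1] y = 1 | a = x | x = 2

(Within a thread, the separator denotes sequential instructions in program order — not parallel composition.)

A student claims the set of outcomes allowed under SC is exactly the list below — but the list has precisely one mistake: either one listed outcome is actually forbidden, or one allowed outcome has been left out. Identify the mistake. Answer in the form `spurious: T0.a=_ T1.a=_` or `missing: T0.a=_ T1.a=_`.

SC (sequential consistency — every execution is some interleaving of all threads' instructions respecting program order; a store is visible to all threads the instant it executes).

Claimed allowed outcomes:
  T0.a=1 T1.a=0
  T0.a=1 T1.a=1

outcome vector order: (T0.a,T1.a)
[SC] allowed = {01 10 11}
SC∖claimed = {01}

missing: T0.a=0 T1.a=1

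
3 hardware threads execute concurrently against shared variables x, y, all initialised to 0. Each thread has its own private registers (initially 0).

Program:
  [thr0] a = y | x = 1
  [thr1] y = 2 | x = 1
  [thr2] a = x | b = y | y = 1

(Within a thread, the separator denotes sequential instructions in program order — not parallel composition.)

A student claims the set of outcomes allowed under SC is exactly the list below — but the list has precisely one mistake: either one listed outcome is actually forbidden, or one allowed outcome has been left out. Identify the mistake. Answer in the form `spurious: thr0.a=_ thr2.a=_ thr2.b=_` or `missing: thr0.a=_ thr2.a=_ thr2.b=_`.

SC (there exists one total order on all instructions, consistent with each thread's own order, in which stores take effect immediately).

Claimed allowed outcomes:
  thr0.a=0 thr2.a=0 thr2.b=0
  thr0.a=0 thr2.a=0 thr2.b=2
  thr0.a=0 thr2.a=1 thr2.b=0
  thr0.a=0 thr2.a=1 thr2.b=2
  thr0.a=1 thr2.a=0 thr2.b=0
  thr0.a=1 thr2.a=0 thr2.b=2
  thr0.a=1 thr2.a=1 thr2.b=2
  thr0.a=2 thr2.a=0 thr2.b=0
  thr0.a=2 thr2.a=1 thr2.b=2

outcome vector order: (thr0.a,thr2.a,thr2.b)
[SC] allowed = {<0 0 0> <0 0 2> <0 1 0> <0 1 2> <1 0 0> <1 0 2> <1 1 2> <2 0 0> <2 0 2> <2 1 2>}
SC∖claimed = {<2 0 2>}

missing: thr0.a=2 thr2.a=0 thr2.b=2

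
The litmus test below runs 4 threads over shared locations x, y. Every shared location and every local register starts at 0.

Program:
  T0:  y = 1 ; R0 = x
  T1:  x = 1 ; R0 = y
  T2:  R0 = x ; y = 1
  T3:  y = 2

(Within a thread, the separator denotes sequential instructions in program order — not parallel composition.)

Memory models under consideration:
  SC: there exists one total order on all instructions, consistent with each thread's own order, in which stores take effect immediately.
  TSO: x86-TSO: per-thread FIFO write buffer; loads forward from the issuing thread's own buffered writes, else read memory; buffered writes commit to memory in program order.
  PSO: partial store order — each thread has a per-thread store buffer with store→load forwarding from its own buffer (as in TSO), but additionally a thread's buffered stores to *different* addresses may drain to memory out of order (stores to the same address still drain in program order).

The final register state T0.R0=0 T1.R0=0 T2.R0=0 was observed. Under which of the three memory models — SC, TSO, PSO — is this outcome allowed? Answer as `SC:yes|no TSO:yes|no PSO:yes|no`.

SC:no TSO:yes PSO:yes

outcome vector order: (T0.R0,T1.R0,T2.R0)
under SC → <0 1 0>, <0 1 1>, <0 2 0>, <0 2 1>, <1 0 0>, <1 0 1>, <1 1 0>, <1 1 1>, <1 2 0>, <1 2 1>
under TSO → <0 0 0>, <0 0 1>, <0 1 0>, <0 1 1>, <0 2 0>, <0 2 1>, <1 0 0>, <1 0 1>, <1 1 0>, <1 1 1>, <1 2 0>, <1 2 1>
under PSO → <0 0 0>, <0 0 1>, <0 1 0>, <0 1 1>, <0 2 0>, <0 2 1>, <1 0 0>, <1 0 1>, <1 1 0>, <1 1 1>, <1 2 0>, <1 2 1>
target <0 0 0> ∈ {TSO,PSO}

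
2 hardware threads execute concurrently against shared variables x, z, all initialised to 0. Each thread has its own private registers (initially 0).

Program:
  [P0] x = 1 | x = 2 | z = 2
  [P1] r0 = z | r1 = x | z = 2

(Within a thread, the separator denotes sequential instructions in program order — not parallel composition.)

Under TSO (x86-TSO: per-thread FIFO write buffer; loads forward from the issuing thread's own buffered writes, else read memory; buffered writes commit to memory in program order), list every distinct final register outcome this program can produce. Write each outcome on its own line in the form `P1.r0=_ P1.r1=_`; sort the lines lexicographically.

P1.r0=0 P1.r1=0
P1.r0=0 P1.r1=1
P1.r0=0 P1.r1=2
P1.r0=2 P1.r1=2

outcome vector order: (P1.r0,P1.r1)
|TSO outcomes| = 4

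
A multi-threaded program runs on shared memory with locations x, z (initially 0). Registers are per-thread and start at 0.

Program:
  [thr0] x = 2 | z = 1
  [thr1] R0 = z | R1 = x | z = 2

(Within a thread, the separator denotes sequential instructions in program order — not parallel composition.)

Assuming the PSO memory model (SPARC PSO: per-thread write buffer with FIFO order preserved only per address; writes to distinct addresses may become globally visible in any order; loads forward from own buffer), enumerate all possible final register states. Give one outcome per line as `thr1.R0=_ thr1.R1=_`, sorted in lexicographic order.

thr1.R0=0 thr1.R1=0
thr1.R0=0 thr1.R1=2
thr1.R0=1 thr1.R1=0
thr1.R0=1 thr1.R1=2

outcome vector order: (thr1.R0,thr1.R1)
|PSO outcomes| = 4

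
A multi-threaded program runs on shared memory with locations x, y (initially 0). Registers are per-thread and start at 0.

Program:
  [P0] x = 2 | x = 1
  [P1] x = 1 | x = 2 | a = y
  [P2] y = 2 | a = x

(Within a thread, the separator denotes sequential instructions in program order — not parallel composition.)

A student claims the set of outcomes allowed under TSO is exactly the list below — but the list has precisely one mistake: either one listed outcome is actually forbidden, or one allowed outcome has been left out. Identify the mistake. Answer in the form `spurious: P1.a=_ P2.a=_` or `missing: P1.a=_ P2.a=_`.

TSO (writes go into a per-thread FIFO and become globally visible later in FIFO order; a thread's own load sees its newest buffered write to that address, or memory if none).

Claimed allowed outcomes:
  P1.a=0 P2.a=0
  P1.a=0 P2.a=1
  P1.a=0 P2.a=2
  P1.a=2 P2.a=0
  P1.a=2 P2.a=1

outcome vector order: (P1.a,P2.a)
under TSO → <0 0>, <0 1>, <0 2>, <2 0>, <2 1>, <2 2>
TSO∖claimed = {<2 2>}

missing: P1.a=2 P2.a=2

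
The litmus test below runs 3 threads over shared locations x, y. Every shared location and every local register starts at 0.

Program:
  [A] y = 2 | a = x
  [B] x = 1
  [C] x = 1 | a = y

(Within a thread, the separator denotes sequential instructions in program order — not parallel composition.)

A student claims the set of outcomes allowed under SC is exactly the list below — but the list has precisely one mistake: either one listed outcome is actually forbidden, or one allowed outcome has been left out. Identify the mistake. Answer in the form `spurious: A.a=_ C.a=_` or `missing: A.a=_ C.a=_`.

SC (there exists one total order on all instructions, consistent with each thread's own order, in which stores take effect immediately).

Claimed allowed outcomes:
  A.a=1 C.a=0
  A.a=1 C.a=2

outcome vector order: (A.a,C.a)
[SC] allowed = {(0,2) (1,0) (1,2)}
SC∖claimed = {(0,2)}

missing: A.a=0 C.a=2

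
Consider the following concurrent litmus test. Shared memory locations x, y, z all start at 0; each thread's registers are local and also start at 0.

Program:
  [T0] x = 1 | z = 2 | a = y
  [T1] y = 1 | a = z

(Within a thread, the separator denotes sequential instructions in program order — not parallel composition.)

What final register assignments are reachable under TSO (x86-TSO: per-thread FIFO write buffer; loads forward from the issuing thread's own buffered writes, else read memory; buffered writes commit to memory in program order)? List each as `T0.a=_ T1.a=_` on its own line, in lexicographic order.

T0.a=0 T1.a=0
T0.a=0 T1.a=2
T0.a=1 T1.a=0
T0.a=1 T1.a=2

outcome vector order: (T0.a,T1.a)
|TSO outcomes| = 4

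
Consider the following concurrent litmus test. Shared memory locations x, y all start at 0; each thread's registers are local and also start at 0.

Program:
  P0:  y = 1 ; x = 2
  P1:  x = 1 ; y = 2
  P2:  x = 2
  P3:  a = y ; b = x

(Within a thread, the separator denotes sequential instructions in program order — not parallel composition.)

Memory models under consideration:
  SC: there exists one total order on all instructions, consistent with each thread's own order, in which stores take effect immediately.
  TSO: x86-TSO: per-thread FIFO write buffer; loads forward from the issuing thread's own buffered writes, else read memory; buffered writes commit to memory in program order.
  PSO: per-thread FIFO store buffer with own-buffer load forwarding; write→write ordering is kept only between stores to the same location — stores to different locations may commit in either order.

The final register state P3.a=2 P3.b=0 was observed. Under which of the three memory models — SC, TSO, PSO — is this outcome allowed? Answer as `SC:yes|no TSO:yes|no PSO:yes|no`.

SC:no TSO:no PSO:yes

outcome vector order: (P3.a,P3.b)
[SC] allowed = {(0,0), (0,1), (0,2), (1,0), (1,1), (1,2), (2,1), (2,2)}
[TSO] allowed = {(0,0), (0,1), (0,2), (1,0), (1,1), (1,2), (2,1), (2,2)}
[PSO] allowed = {(0,0), (0,1), (0,2), (1,0), (1,1), (1,2), (2,0), (2,1), (2,2)}
target (2,0) ∈ {PSO}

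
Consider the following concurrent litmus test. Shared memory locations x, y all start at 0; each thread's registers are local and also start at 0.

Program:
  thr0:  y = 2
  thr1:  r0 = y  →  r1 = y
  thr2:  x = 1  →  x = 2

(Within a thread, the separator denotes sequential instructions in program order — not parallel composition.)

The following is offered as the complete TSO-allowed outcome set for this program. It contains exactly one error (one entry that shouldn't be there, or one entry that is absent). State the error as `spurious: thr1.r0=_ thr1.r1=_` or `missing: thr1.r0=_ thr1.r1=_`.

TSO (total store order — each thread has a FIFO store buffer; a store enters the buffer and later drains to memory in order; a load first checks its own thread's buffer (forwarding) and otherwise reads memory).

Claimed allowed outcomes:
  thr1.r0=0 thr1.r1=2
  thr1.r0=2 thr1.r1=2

missing: thr1.r0=0 thr1.r1=0

outcome vector order: (thr1.r0,thr1.r1)
under TSO → <0 0> <0 2> <2 2>
TSO∖claimed = {<0 0>}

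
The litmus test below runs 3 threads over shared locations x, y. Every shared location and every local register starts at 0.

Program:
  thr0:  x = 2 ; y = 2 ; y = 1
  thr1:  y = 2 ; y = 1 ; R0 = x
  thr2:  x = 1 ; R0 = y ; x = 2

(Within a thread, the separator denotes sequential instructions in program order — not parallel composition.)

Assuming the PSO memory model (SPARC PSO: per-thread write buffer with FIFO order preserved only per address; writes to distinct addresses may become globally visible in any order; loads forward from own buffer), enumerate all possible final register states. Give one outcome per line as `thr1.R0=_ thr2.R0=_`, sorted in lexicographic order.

thr1.R0=0 thr2.R0=0
thr1.R0=0 thr2.R0=1
thr1.R0=0 thr2.R0=2
thr1.R0=1 thr2.R0=0
thr1.R0=1 thr2.R0=1
thr1.R0=1 thr2.R0=2
thr1.R0=2 thr2.R0=0
thr1.R0=2 thr2.R0=1
thr1.R0=2 thr2.R0=2

outcome vector order: (thr1.R0,thr2.R0)
|PSO outcomes| = 9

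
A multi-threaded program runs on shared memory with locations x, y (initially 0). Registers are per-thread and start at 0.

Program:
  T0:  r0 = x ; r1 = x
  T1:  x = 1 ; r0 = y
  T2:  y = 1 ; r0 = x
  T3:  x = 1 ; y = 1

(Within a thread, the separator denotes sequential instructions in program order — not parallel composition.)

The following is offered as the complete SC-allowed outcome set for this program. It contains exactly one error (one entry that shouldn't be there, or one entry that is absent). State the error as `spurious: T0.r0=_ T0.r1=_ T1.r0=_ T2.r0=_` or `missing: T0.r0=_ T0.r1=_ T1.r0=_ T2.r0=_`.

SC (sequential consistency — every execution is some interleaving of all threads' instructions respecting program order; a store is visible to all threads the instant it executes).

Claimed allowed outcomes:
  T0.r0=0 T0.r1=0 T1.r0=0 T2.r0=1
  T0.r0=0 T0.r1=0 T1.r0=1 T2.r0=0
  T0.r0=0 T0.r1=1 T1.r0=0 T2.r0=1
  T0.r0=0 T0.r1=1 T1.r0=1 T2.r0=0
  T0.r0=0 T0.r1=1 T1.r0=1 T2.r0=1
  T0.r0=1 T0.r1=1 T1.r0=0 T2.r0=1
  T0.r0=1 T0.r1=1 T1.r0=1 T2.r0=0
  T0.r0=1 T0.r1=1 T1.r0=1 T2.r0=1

missing: T0.r0=0 T0.r1=0 T1.r0=1 T2.r0=1

outcome vector order: (T0.r0,T0.r1,T1.r0,T2.r0)
SC (9): <0 0 0 1> <0 0 1 0> <0 0 1 1> <0 1 0 1> <0 1 1 0> <0 1 1 1> <1 1 0 1> <1 1 1 0> <1 1 1 1>
SC∖claimed = {<0 0 1 1>}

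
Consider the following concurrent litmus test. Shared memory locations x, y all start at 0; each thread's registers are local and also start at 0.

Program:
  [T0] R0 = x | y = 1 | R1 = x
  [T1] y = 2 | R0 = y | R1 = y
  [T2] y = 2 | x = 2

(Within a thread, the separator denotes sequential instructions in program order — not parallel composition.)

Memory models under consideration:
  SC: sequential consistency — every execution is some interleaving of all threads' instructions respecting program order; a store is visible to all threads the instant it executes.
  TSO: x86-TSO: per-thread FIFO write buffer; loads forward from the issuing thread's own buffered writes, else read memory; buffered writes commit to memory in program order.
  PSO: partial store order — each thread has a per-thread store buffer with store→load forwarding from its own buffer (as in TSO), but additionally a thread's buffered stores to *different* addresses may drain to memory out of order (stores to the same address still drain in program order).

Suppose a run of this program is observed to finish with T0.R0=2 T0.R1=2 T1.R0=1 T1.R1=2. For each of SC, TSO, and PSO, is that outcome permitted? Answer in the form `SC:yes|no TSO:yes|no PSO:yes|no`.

outcome vector order: (T0.R0,T0.R1,T1.R0,T1.R1)
[SC] allowed = {<0 0 1 1>, <0 0 1 2>, <0 0 2 1>, <0 0 2 2>, <0 2 1 1>, <0 2 1 2>, <0 2 2 1>, <0 2 2 2>, <2 2 1 1>, <2 2 2 1>, <2 2 2 2>}
[TSO] allowed = {<0 0 1 1>, <0 0 1 2>, <0 0 2 1>, <0 0 2 2>, <0 2 1 1>, <0 2 1 2>, <0 2 2 1>, <0 2 2 2>, <2 2 1 1>, <2 2 2 1>, <2 2 2 2>}
[PSO] allowed = {<0 0 1 1>, <0 0 1 2>, <0 0 2 1>, <0 0 2 2>, <0 2 1 1>, <0 2 1 2>, <0 2 2 1>, <0 2 2 2>, <2 2 1 1>, <2 2 1 2>, <2 2 2 1>, <2 2 2 2>}
target <2 2 1 2> ∈ {PSO}

SC:no TSO:no PSO:yes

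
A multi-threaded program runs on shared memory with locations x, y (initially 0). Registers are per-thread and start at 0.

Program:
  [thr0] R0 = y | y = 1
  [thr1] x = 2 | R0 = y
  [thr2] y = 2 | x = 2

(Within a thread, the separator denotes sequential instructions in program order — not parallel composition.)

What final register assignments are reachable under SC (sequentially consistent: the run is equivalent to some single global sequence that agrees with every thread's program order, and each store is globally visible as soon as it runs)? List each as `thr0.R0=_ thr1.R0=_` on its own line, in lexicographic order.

outcome vector order: (thr0.R0,thr1.R0)
|SC outcomes| = 6

thr0.R0=0 thr1.R0=0
thr0.R0=0 thr1.R0=1
thr0.R0=0 thr1.R0=2
thr0.R0=2 thr1.R0=0
thr0.R0=2 thr1.R0=1
thr0.R0=2 thr1.R0=2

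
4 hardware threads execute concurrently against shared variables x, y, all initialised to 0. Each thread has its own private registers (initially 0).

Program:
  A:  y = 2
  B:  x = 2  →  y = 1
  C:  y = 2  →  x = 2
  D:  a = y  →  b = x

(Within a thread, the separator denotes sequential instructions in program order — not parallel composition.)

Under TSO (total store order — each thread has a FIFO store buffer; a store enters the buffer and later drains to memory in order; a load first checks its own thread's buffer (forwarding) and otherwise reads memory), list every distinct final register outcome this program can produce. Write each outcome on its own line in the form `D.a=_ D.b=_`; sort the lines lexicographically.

D.a=0 D.b=0
D.a=0 D.b=2
D.a=1 D.b=2
D.a=2 D.b=0
D.a=2 D.b=2

outcome vector order: (D.a,D.b)
|TSO outcomes| = 5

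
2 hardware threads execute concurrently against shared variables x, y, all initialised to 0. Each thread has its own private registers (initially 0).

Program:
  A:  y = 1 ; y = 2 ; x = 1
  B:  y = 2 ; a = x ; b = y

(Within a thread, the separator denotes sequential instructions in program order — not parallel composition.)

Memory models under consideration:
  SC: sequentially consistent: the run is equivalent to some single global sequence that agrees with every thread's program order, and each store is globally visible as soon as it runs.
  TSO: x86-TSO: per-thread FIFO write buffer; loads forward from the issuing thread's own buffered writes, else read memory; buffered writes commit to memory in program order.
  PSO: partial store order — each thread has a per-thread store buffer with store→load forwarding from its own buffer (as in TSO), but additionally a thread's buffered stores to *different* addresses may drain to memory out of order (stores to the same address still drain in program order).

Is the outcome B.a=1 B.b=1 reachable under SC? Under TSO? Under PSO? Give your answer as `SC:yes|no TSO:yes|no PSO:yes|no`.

SC:no TSO:no PSO:yes

outcome vector order: (B.a,B.b)
SC (3): <0 1> <0 2> <1 2>
TSO (3): <0 1> <0 2> <1 2>
PSO (4): <0 1> <0 2> <1 1> <1 2>
target <1 1> ∈ {PSO}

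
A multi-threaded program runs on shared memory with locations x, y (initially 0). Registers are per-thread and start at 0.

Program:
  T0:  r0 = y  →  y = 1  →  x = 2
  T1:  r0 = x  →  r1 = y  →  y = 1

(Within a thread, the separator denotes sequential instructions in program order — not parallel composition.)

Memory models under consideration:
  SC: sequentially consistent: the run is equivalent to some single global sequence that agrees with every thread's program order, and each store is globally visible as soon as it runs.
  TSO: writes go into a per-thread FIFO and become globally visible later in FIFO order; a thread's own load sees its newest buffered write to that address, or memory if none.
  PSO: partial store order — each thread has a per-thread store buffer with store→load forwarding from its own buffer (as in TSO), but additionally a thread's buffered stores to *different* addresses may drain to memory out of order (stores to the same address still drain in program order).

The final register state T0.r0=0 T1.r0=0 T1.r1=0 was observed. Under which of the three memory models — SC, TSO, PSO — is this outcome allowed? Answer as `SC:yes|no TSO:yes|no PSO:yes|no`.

SC:yes TSO:yes PSO:yes

outcome vector order: (T0.r0,T1.r0,T1.r1)
under SC → 0/0/0 0/0/1 0/2/1 1/0/0
under TSO → 0/0/0 0/0/1 0/2/1 1/0/0
under PSO → 0/0/0 0/0/1 0/2/0 0/2/1 1/0/0
target 0/0/0 ∈ {SC,TSO,PSO}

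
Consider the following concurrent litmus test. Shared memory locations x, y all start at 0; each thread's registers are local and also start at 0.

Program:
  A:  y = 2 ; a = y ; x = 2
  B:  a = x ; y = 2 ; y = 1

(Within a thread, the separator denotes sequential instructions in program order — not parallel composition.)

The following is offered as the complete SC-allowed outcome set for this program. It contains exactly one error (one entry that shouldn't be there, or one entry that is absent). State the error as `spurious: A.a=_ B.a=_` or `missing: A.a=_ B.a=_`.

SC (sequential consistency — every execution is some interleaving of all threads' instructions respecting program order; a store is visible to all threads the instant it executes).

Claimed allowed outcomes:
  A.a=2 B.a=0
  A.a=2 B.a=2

missing: A.a=1 B.a=0

outcome vector order: (A.a,B.a)
under SC → (1,0) (2,0) (2,2)
SC∖claimed = {(1,0)}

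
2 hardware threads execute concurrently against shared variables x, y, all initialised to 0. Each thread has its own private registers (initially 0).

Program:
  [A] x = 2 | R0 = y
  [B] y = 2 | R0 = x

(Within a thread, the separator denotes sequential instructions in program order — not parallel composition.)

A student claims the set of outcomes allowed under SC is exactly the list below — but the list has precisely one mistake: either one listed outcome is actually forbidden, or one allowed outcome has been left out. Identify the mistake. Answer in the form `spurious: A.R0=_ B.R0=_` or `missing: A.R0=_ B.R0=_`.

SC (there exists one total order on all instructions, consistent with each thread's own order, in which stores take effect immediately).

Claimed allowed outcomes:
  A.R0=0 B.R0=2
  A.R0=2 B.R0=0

missing: A.R0=2 B.R0=2

outcome vector order: (A.R0,B.R0)
SC (3): <0 2> <2 0> <2 2>
SC∖claimed = {<2 2>}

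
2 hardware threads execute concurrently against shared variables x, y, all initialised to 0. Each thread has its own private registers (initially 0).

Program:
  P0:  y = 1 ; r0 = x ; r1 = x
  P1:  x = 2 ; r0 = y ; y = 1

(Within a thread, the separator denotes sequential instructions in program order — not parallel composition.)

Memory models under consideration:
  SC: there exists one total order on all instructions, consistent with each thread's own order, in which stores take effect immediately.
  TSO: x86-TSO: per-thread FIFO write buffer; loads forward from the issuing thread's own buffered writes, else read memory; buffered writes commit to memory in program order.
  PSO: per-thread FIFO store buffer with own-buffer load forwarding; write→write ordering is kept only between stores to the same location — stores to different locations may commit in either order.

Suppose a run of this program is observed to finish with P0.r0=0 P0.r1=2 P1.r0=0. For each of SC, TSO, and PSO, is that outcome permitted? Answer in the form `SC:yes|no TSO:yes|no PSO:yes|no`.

outcome vector order: (P0.r0,P0.r1,P1.r0)
SC (4): (0,0,1); (0,2,1); (2,2,0); (2,2,1)
TSO (6): (0,0,0); (0,0,1); (0,2,0); (0,2,1); (2,2,0); (2,2,1)
PSO (6): (0,0,0); (0,0,1); (0,2,0); (0,2,1); (2,2,0); (2,2,1)
target (0,2,0) ∈ {TSO,PSO}

SC:no TSO:yes PSO:yes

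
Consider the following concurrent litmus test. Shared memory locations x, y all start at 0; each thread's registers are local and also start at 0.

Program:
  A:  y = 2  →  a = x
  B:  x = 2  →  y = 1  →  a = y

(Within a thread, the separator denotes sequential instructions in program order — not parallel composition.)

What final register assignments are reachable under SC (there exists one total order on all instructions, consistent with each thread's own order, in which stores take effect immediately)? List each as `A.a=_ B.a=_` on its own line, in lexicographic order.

outcome vector order: (A.a,B.a)
|SC outcomes| = 3

A.a=0 B.a=1
A.a=2 B.a=1
A.a=2 B.a=2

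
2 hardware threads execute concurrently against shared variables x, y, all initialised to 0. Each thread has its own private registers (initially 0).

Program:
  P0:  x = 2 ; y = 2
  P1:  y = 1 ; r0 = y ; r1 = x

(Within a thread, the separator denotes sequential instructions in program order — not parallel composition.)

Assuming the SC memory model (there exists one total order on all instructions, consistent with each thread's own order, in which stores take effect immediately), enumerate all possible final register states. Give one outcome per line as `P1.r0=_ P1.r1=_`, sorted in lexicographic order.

P1.r0=1 P1.r1=0
P1.r0=1 P1.r1=2
P1.r0=2 P1.r1=2

outcome vector order: (P1.r0,P1.r1)
|SC outcomes| = 3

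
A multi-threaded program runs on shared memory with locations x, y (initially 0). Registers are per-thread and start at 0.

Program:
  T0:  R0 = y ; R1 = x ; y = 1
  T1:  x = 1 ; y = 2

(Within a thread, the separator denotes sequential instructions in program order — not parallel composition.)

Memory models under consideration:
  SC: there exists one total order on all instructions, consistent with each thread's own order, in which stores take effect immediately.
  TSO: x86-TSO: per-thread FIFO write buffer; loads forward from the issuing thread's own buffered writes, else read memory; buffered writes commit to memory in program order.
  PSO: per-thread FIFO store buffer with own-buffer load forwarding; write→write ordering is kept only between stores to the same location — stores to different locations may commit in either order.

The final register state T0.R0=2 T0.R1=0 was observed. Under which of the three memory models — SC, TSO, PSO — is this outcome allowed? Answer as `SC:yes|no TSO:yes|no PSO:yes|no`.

outcome vector order: (T0.R0,T0.R1)
under SC → 00, 01, 21
under TSO → 00, 01, 21
under PSO → 00, 01, 20, 21
target 20 ∈ {PSO}

SC:no TSO:no PSO:yes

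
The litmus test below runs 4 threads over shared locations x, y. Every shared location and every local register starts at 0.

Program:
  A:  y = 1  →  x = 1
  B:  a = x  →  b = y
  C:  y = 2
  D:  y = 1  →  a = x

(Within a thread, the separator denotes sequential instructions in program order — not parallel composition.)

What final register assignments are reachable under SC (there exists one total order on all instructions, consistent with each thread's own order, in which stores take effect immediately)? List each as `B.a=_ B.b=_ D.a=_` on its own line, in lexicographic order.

outcome vector order: (B.a,B.b,D.a)
|SC outcomes| = 10

B.a=0 B.b=0 D.a=0
B.a=0 B.b=0 D.a=1
B.a=0 B.b=1 D.a=0
B.a=0 B.b=1 D.a=1
B.a=0 B.b=2 D.a=0
B.a=0 B.b=2 D.a=1
B.a=1 B.b=1 D.a=0
B.a=1 B.b=1 D.a=1
B.a=1 B.b=2 D.a=0
B.a=1 B.b=2 D.a=1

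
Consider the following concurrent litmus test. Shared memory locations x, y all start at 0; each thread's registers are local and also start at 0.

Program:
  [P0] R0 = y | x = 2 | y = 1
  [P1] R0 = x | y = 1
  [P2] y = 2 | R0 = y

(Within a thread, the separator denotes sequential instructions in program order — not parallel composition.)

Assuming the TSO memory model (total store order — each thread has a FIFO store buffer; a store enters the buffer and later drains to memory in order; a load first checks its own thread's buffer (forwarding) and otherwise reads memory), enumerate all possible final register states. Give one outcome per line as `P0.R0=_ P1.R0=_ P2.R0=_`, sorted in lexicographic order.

outcome vector order: (P0.R0,P1.R0,P2.R0)
|TSO outcomes| = 10

P0.R0=0 P1.R0=0 P2.R0=1
P0.R0=0 P1.R0=0 P2.R0=2
P0.R0=0 P1.R0=2 P2.R0=1
P0.R0=0 P1.R0=2 P2.R0=2
P0.R0=1 P1.R0=0 P2.R0=1
P0.R0=1 P1.R0=0 P2.R0=2
P0.R0=2 P1.R0=0 P2.R0=1
P0.R0=2 P1.R0=0 P2.R0=2
P0.R0=2 P1.R0=2 P2.R0=1
P0.R0=2 P1.R0=2 P2.R0=2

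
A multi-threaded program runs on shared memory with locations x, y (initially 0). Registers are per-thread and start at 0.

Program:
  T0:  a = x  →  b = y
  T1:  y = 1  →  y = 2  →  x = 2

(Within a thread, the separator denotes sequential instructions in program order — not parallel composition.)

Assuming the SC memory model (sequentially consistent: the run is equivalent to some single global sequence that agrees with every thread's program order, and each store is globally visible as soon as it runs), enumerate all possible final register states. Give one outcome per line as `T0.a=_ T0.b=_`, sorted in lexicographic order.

outcome vector order: (T0.a,T0.b)
|SC outcomes| = 4

T0.a=0 T0.b=0
T0.a=0 T0.b=1
T0.a=0 T0.b=2
T0.a=2 T0.b=2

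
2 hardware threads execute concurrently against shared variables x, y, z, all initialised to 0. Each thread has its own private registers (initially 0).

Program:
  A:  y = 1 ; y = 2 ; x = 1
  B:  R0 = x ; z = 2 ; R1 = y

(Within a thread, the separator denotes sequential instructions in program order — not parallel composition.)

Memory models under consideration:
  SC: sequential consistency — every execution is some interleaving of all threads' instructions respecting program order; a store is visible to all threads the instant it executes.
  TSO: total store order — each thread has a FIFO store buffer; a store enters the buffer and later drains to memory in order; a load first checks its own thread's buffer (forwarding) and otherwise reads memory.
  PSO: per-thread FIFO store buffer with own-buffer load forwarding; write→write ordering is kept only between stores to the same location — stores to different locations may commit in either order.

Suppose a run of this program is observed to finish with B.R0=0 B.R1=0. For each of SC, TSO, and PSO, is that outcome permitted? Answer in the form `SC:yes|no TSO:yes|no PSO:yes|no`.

outcome vector order: (B.R0,B.R1)
SC (4): 0/0; 0/1; 0/2; 1/2
TSO (4): 0/0; 0/1; 0/2; 1/2
PSO (6): 0/0; 0/1; 0/2; 1/0; 1/1; 1/2
target 0/0 ∈ {SC,TSO,PSO}

SC:yes TSO:yes PSO:yes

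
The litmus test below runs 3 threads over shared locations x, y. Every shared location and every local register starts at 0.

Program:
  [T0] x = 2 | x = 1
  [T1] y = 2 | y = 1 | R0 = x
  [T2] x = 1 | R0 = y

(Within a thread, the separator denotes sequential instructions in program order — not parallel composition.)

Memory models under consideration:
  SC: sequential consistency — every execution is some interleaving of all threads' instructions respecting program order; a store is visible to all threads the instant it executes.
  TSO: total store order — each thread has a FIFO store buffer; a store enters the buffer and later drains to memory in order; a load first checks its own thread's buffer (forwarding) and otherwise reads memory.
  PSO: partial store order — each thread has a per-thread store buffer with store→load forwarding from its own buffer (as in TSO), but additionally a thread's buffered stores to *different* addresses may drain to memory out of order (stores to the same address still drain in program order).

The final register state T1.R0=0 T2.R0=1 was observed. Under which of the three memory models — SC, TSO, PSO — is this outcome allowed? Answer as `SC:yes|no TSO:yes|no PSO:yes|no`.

SC:yes TSO:yes PSO:yes

outcome vector order: (T1.R0,T2.R0)
under SC → 0/1, 1/0, 1/1, 1/2, 2/0, 2/1, 2/2
under TSO → 0/0, 0/1, 0/2, 1/0, 1/1, 1/2, 2/0, 2/1, 2/2
under PSO → 0/0, 0/1, 0/2, 1/0, 1/1, 1/2, 2/0, 2/1, 2/2
target 0/1 ∈ {SC,TSO,PSO}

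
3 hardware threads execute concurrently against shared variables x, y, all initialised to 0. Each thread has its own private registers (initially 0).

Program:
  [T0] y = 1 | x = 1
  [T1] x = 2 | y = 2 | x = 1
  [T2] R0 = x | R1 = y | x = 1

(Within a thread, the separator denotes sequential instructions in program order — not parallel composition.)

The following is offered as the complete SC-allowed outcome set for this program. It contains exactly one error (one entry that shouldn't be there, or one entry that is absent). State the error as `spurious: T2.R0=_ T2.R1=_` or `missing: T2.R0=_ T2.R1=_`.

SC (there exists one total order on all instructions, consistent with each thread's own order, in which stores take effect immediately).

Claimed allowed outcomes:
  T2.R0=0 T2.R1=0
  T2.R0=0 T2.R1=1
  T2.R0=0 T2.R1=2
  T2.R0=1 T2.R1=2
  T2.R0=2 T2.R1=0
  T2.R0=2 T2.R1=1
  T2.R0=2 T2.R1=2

outcome vector order: (T2.R0,T2.R1)
[SC] allowed = {(0,0); (0,1); (0,2); (1,1); (1,2); (2,0); (2,1); (2,2)}
SC∖claimed = {(1,1)}

missing: T2.R0=1 T2.R1=1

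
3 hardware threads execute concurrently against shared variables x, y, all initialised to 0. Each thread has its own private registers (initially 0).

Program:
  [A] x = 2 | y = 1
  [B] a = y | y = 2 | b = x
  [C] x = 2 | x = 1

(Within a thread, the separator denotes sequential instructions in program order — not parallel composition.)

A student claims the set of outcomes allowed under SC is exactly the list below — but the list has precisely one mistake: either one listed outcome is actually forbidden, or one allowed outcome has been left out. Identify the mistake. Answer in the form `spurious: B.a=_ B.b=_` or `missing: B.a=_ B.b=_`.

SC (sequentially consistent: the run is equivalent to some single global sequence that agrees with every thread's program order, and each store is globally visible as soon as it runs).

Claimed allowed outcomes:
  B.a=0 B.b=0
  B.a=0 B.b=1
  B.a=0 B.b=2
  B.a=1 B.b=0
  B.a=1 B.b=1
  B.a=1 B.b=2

spurious: B.a=1 B.b=0

outcome vector order: (B.a,B.b)
[SC] allowed = {00, 01, 02, 11, 12}
claimed∖SC = {10}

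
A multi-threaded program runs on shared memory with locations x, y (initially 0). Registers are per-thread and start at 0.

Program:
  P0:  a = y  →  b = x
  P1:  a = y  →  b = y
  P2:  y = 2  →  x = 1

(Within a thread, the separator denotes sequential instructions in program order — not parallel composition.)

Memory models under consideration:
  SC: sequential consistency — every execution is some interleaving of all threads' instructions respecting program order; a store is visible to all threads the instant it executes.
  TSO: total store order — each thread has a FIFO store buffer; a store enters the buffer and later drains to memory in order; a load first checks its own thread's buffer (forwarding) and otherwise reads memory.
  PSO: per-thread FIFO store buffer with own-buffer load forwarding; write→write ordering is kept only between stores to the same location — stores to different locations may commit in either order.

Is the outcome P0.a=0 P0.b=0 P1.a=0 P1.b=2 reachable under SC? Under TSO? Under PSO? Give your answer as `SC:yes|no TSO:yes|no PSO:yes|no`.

SC:yes TSO:yes PSO:yes

outcome vector order: (P0.a,P0.b,P1.a,P1.b)
SC: 12 outcomes — {<0 0 0 0>, <0 0 0 2>, <0 0 2 2>, <0 1 0 0>, <0 1 0 2>, <0 1 2 2>, <2 0 0 0>, <2 0 0 2>, <2 0 2 2>, <2 1 0 0>, <2 1 0 2>, <2 1 2 2>}
TSO: 12 outcomes — {<0 0 0 0>, <0 0 0 2>, <0 0 2 2>, <0 1 0 0>, <0 1 0 2>, <0 1 2 2>, <2 0 0 0>, <2 0 0 2>, <2 0 2 2>, <2 1 0 0>, <2 1 0 2>, <2 1 2 2>}
PSO: 12 outcomes — {<0 0 0 0>, <0 0 0 2>, <0 0 2 2>, <0 1 0 0>, <0 1 0 2>, <0 1 2 2>, <2 0 0 0>, <2 0 0 2>, <2 0 2 2>, <2 1 0 0>, <2 1 0 2>, <2 1 2 2>}
target <0 0 0 2> ∈ {SC,TSO,PSO}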